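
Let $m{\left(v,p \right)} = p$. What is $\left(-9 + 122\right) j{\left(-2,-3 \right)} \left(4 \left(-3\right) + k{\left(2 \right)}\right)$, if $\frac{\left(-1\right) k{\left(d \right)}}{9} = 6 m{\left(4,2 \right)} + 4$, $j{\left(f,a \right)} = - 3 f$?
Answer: $-105768$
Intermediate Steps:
$k{\left(d \right)} = -144$ ($k{\left(d \right)} = - 9 \left(6 \cdot 2 + 4\right) = - 9 \left(12 + 4\right) = \left(-9\right) 16 = -144$)
$\left(-9 + 122\right) j{\left(-2,-3 \right)} \left(4 \left(-3\right) + k{\left(2 \right)}\right) = \left(-9 + 122\right) \left(-3\right) \left(-2\right) \left(4 \left(-3\right) - 144\right) = 113 \cdot 6 \left(-12 - 144\right) = 113 \cdot 6 \left(-156\right) = 113 \left(-936\right) = -105768$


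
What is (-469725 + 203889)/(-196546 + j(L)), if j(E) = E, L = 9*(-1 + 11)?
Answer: 66459/49114 ≈ 1.3532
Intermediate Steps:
L = 90 (L = 9*10 = 90)
(-469725 + 203889)/(-196546 + j(L)) = (-469725 + 203889)/(-196546 + 90) = -265836/(-196456) = -265836*(-1/196456) = 66459/49114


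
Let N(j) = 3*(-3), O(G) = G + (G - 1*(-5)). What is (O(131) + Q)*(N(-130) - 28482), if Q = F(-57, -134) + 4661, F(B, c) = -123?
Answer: -136899255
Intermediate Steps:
O(G) = 5 + 2*G (O(G) = G + (G + 5) = G + (5 + G) = 5 + 2*G)
Q = 4538 (Q = -123 + 4661 = 4538)
N(j) = -9
(O(131) + Q)*(N(-130) - 28482) = ((5 + 2*131) + 4538)*(-9 - 28482) = ((5 + 262) + 4538)*(-28491) = (267 + 4538)*(-28491) = 4805*(-28491) = -136899255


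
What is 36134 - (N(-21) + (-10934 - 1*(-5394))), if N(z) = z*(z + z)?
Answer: 40792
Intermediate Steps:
N(z) = 2*z² (N(z) = z*(2*z) = 2*z²)
36134 - (N(-21) + (-10934 - 1*(-5394))) = 36134 - (2*(-21)² + (-10934 - 1*(-5394))) = 36134 - (2*441 + (-10934 + 5394)) = 36134 - (882 - 5540) = 36134 - 1*(-4658) = 36134 + 4658 = 40792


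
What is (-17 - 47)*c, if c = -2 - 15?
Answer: 1088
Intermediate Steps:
c = -17
(-17 - 47)*c = (-17 - 47)*(-17) = -64*(-17) = 1088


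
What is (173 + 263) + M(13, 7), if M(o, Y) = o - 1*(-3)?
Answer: 452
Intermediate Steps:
M(o, Y) = 3 + o (M(o, Y) = o + 3 = 3 + o)
(173 + 263) + M(13, 7) = (173 + 263) + (3 + 13) = 436 + 16 = 452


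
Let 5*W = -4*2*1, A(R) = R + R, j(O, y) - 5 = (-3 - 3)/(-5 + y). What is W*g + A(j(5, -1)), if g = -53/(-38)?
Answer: 928/95 ≈ 9.7684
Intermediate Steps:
j(O, y) = 5 - 6/(-5 + y) (j(O, y) = 5 + (-3 - 3)/(-5 + y) = 5 - 6/(-5 + y))
A(R) = 2*R
g = 53/38 (g = -53*(-1/38) = 53/38 ≈ 1.3947)
W = -8/5 (W = (-4*2*1)/5 = (-8*1)/5 = (1/5)*(-8) = -8/5 ≈ -1.6000)
W*g + A(j(5, -1)) = -8/5*53/38 + 2*((-31 + 5*(-1))/(-5 - 1)) = -212/95 + 2*((-31 - 5)/(-6)) = -212/95 + 2*(-1/6*(-36)) = -212/95 + 2*6 = -212/95 + 12 = 928/95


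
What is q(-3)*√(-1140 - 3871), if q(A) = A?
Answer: -3*I*√5011 ≈ -212.37*I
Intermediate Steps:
q(-3)*√(-1140 - 3871) = -3*√(-1140 - 3871) = -3*I*√5011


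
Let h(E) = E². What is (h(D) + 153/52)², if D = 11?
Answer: 41538025/2704 ≈ 15362.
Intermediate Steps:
(h(D) + 153/52)² = (11² + 153/52)² = (121 + 153*(1/52))² = (121 + 153/52)² = (6445/52)² = 41538025/2704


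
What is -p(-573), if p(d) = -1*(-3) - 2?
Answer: -1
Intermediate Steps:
p(d) = 1 (p(d) = 3 - 2 = 1)
-p(-573) = -1*1 = -1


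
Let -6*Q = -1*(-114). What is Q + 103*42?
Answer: 4307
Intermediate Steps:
Q = -19 (Q = -(-1)*(-114)/6 = -⅙*114 = -19)
Q + 103*42 = -19 + 103*42 = -19 + 4326 = 4307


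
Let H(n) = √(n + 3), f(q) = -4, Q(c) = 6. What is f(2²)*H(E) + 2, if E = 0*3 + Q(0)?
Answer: -10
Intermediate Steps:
E = 6 (E = 0*3 + 6 = 0 + 6 = 6)
H(n) = √(3 + n)
f(2²)*H(E) + 2 = -4*√(3 + 6) + 2 = -4*√9 + 2 = -4*3 + 2 = -12 + 2 = -10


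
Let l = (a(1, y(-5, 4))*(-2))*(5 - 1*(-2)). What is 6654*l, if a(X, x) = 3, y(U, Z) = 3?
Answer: -279468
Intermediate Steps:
l = -42 (l = (3*(-2))*(5 - 1*(-2)) = -6*(5 + 2) = -6*7 = -42)
6654*l = 6654*(-42) = -279468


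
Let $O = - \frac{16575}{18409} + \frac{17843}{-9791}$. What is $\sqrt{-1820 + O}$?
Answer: $\frac{4 i \sqrt{3700966305072016353}}{180242519} \approx 42.693 i$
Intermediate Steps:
$O = - \frac{490757612}{180242519}$ ($O = \left(-16575\right) \frac{1}{18409} + 17843 \left(- \frac{1}{9791}\right) = - \frac{16575}{18409} - \frac{17843}{9791} = - \frac{490757612}{180242519} \approx -2.7228$)
$\sqrt{-1820 + O} = \sqrt{-1820 - \frac{490757612}{180242519}} = \sqrt{- \frac{328532142192}{180242519}} = \frac{4 i \sqrt{3700966305072016353}}{180242519}$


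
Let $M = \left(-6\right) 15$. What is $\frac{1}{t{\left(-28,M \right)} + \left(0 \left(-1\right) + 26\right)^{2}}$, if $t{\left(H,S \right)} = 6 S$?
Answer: $\frac{1}{136} \approx 0.0073529$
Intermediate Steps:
$M = -90$
$\frac{1}{t{\left(-28,M \right)} + \left(0 \left(-1\right) + 26\right)^{2}} = \frac{1}{6 \left(-90\right) + \left(0 \left(-1\right) + 26\right)^{2}} = \frac{1}{-540 + \left(0 + 26\right)^{2}} = \frac{1}{-540 + 26^{2}} = \frac{1}{-540 + 676} = \frac{1}{136}$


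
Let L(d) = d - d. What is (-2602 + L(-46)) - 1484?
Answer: -4086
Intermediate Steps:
L(d) = 0
(-2602 + L(-46)) - 1484 = (-2602 + 0) - 1484 = -2602 - 1484 = -4086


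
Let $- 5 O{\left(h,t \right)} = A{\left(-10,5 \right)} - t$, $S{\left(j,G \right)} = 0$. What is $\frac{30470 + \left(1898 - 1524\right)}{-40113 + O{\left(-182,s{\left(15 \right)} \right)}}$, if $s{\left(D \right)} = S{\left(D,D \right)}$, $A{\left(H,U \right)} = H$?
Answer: $- \frac{30844}{40111} \approx -0.76897$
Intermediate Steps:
$s{\left(D \right)} = 0$
$O{\left(h,t \right)} = 2 + \frac{t}{5}$ ($O{\left(h,t \right)} = - \frac{-10 - t}{5} = 2 + \frac{t}{5}$)
$\frac{30470 + \left(1898 - 1524\right)}{-40113 + O{\left(-182,s{\left(15 \right)} \right)}} = \frac{30470 + \left(1898 - 1524\right)}{-40113 + \left(2 + \frac{1}{5} \cdot 0\right)} = \frac{30470 + 374}{-40113 + \left(2 + 0\right)} = \frac{30844}{-40113 + 2} = \frac{30844}{-40111} = 30844 \left(- \frac{1}{40111}\right) = - \frac{30844}{40111}$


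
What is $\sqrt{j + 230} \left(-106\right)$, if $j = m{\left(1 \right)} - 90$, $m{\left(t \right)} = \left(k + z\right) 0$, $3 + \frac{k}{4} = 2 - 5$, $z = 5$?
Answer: $- 212 \sqrt{35} \approx -1254.2$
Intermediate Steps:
$k = -24$ ($k = -12 + 4 \left(2 - 5\right) = -12 + 4 \left(-3\right) = -12 - 12 = -24$)
$m{\left(t \right)} = 0$ ($m{\left(t \right)} = \left(-24 + 5\right) 0 = \left(-19\right) 0 = 0$)
$j = -90$ ($j = 0 - 90 = -90$)
$\sqrt{j + 230} \left(-106\right) = \sqrt{-90 + 230} \left(-106\right) = \sqrt{140} \left(-106\right) = 2 \sqrt{35} \left(-106\right) = - 212 \sqrt{35}$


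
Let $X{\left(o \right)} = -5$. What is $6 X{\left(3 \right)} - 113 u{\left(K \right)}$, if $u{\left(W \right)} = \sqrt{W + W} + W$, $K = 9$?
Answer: $-1047 - 339 \sqrt{2} \approx -1526.4$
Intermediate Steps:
$u{\left(W \right)} = W + \sqrt{2} \sqrt{W}$ ($u{\left(W \right)} = \sqrt{2 W} + W = \sqrt{2} \sqrt{W} + W = W + \sqrt{2} \sqrt{W}$)
$6 X{\left(3 \right)} - 113 u{\left(K \right)} = 6 \left(-5\right) - 113 \left(9 + \sqrt{2} \sqrt{9}\right) = -30 - 113 \left(9 + \sqrt{2} \cdot 3\right) = -30 - 113 \left(9 + 3 \sqrt{2}\right) = -30 - \left(1017 + 339 \sqrt{2}\right) = -1047 - 339 \sqrt{2}$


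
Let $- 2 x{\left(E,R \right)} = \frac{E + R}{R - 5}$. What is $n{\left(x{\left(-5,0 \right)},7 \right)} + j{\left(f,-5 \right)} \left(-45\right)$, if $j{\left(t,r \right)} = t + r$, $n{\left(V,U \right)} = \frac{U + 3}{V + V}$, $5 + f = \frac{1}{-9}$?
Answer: $445$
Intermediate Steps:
$x{\left(E,R \right)} = - \frac{E + R}{2 \left(-5 + R\right)}$ ($x{\left(E,R \right)} = - \frac{\left(E + R\right) \frac{1}{R - 5}}{2} = - \frac{\left(E + R\right) \frac{1}{-5 + R}}{2} = - \frac{\frac{1}{-5 + R} \left(E + R\right)}{2} = - \frac{E + R}{2 \left(-5 + R\right)}$)
$f = - \frac{46}{9}$ ($f = -5 + \frac{1}{-9} = -5 - \frac{1}{9} = - \frac{46}{9} \approx -5.1111$)
$n{\left(V,U \right)} = \frac{3 + U}{2 V}$
$j{\left(t,r \right)} = r + t$
$n{\left(x{\left(-5,0 \right)},7 \right)} + j{\left(f,-5 \right)} \left(-45\right) = \frac{3 + 7}{2 \frac{\left(-1\right) \left(-5\right) - 0}{2 \left(-5 + 0\right)}} + \left(-5 - \frac{46}{9}\right) \left(-45\right) = \frac{1}{2} \frac{1}{\frac{1}{2} \frac{1}{-5} \left(5 + 0\right)} 10 - -455 = \frac{1}{2} \frac{1}{\frac{1}{2} \left(- \frac{1}{5}\right) 5} \cdot 10 + 455 = \frac{1}{2} \frac{1}{- \frac{1}{2}} \cdot 10 + 455 = \frac{1}{2} \left(-2\right) 10 + 455 = -10 + 455 = 445$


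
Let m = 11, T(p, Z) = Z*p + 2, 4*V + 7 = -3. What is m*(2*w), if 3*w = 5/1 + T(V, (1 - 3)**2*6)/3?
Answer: -946/9 ≈ -105.11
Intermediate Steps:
V = -5/2 (V = -7/4 + (1/4)*(-3) = -7/4 - 3/4 = -5/2 ≈ -2.5000)
T(p, Z) = 2 + Z*p
w = -43/9 (w = (5/1 + (2 + ((1 - 3)**2*6)*(-5/2))/3)/3 = (5*1 + (2 + ((-2)**2*6)*(-5/2))*(1/3))/3 = (5 + (2 + (4*6)*(-5/2))*(1/3))/3 = (5 + (2 + 24*(-5/2))*(1/3))/3 = (5 + (2 - 60)*(1/3))/3 = (5 - 58*1/3)/3 = (5 - 58/3)/3 = (1/3)*(-43/3) = -43/9 ≈ -4.7778)
m*(2*w) = 11*(2*(-43/9)) = 11*(-86/9) = -946/9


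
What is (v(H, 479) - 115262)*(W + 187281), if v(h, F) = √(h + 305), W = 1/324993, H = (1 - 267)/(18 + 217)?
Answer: -7015423247586908/324993 + 60865014034*√16781115/76373355 ≈ -2.1583e+10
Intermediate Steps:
H = -266/235 ≈ -1.1319
W = 1/324993 ≈ 3.0770e-6
v(h, F) = √(305 + h)
(v(H, 479) - 115262)*(W + 187281) = (√(305 - 266/235) - 115262)*(1/324993 + 187281) = (√(71409/235) - 115262)*(60865014034/324993) = (√16781115/235 - 115262)*(60865014034/324993) = (-115262 + √16781115/235)*(60865014034/324993) = -7015423247586908/324993 + 60865014034*√16781115/76373355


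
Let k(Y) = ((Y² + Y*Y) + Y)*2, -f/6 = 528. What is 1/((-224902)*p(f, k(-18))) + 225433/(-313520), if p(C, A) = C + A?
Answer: -12092029277801/16816939097040 ≈ -0.71904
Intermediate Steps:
f = -3168 (f = -6*528 = -3168)
k(Y) = 2*Y + 4*Y² (k(Y) = ((Y² + Y²) + Y)*2 = (2*Y² + Y)*2 = (Y + 2*Y²)*2 = 2*Y + 4*Y²)
p(C, A) = A + C
1/((-224902)*p(f, k(-18))) + 225433/(-313520) = 1/((-224902)*(2*(-18)*(1 + 2*(-18)) - 3168)) + 225433/(-313520) = -1/(224902*(2*(-18)*(1 - 36) - 3168)) + 225433*(-1/313520) = -1/(224902*(2*(-18)*(-35) - 3168)) - 225433/313520 = -1/(224902*(1260 - 3168)) - 225433/313520 = -1/224902/(-1908) - 225433/313520 = -1/224902*(-1/1908) - 225433/313520 = 1/429113016 - 225433/313520 = -12092029277801/16816939097040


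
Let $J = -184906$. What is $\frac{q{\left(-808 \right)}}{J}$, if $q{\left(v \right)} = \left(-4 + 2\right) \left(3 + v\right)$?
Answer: $- \frac{805}{92453} \approx -0.0087071$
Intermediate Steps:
$q{\left(v \right)} = -6 - 2 v$ ($q{\left(v \right)} = - 2 \left(3 + v\right) = -6 - 2 v$)
$\frac{q{\left(-808 \right)}}{J} = \frac{-6 - -1616}{-184906} = \left(-6 + 1616\right) \left(- \frac{1}{184906}\right) = 1610 \left(- \frac{1}{184906}\right) = - \frac{805}{92453}$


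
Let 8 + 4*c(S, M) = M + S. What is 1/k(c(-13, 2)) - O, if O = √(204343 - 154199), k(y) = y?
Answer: -4/19 - 4*√3134 ≈ -224.14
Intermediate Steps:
c(S, M) = -2 + M/4 + S/4 (c(S, M) = -2 + (M + S)/4 = -2 + (M/4 + S/4) = -2 + M/4 + S/4)
O = 4*√3134 (O = √50144 = 4*√3134 ≈ 223.93)
1/k(c(-13, 2)) - O = 1/(-2 + (¼)*2 + (¼)*(-13)) - 4*√3134 = 1/(-2 + ½ - 13/4) - 4*√3134 = 1/(-19/4) - 4*√3134 = -4/19 - 4*√3134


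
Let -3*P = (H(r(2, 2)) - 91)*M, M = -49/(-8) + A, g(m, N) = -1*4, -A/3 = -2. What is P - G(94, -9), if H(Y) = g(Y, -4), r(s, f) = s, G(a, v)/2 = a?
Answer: 4703/24 ≈ 195.96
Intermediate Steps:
A = 6 (A = -3*(-2) = 6)
G(a, v) = 2*a
g(m, N) = -4
M = 97/8 (M = -49/(-8) + 6 = -49*(-⅛) + 6 = 49/8 + 6 = 97/8 ≈ 12.125)
H(Y) = -4
P = 9215/24 (P = -(-4 - 91)*97/(3*8) = -(-95)*97/(3*8) = -⅓*(-9215/8) = 9215/24 ≈ 383.96)
P - G(94, -9) = 9215/24 - 2*94 = 9215/24 - 1*188 = 9215/24 - 188 = 4703/24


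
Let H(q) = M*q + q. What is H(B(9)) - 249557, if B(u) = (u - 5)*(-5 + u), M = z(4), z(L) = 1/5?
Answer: -1247689/5 ≈ -2.4954e+5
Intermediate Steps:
z(L) = ⅕
M = ⅕ ≈ 0.20000
B(u) = (-5 + u)² (B(u) = (-5 + u)*(-5 + u) = (-5 + u)²)
H(q) = 6*q/5 (H(q) = q/5 + q = 6*q/5)
H(B(9)) - 249557 = 6*(-5 + 9)²/5 - 249557 = (6/5)*4² - 249557 = (6/5)*16 - 249557 = 96/5 - 249557 = -1247689/5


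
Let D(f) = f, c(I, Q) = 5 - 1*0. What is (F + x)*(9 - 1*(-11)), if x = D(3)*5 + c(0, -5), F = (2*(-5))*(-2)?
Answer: 800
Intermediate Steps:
c(I, Q) = 5 (c(I, Q) = 5 + 0 = 5)
F = 20 (F = -10*(-2) = 20)
x = 20 (x = 3*5 + 5 = 15 + 5 = 20)
(F + x)*(9 - 1*(-11)) = (20 + 20)*(9 - 1*(-11)) = 40*(9 + 11) = 40*20 = 800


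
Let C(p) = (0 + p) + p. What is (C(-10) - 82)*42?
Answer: -4284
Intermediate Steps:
C(p) = 2*p (C(p) = p + p = 2*p)
(C(-10) - 82)*42 = (2*(-10) - 82)*42 = (-20 - 82)*42 = -102*42 = -4284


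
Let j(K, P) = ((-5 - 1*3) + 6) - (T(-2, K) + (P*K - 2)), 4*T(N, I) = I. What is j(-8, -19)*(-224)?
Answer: 33600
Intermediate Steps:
T(N, I) = I/4
j(K, P) = -K/4 - K*P (j(K, P) = ((-5 - 1*3) + 6) - (K/4 + (P*K - 2)) = ((-5 - 3) + 6) - (K/4 + (K*P - 2)) = (-8 + 6) - (K/4 + (-2 + K*P)) = -2 - (-2 + K/4 + K*P) = -2 + (2 - K/4 - K*P) = -K/4 - K*P)
j(-8, -19)*(-224) = -1*(-8)*(1/4 - 19)*(-224) = -1*(-8)*(-75/4)*(-224) = -150*(-224) = 33600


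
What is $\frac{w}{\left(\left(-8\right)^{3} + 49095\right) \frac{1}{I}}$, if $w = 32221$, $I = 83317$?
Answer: $\frac{2684557057}{48583} \approx 55257.0$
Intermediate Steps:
$\frac{w}{\left(\left(-8\right)^{3} + 49095\right) \frac{1}{I}} = \frac{32221}{\left(\left(-8\right)^{3} + 49095\right) \frac{1}{83317}} = \frac{32221}{\left(-512 + 49095\right) \frac{1}{83317}} = \frac{32221}{48583 \cdot \frac{1}{83317}} = \frac{32221}{\frac{48583}{83317}} = 32221 \cdot \frac{83317}{48583} = \frac{2684557057}{48583}$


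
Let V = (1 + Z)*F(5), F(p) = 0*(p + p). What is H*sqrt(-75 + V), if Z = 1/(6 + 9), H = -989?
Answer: -4945*I*sqrt(3) ≈ -8565.0*I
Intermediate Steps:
F(p) = 0 (F(p) = 0*(2*p) = 0)
Z = 1/15 ≈ 0.066667
V = 0 (V = (1 + 1/15)*0 = (16/15)*0 = 0)
H*sqrt(-75 + V) = -989*sqrt(-75 + 0) = -4945*I*sqrt(3)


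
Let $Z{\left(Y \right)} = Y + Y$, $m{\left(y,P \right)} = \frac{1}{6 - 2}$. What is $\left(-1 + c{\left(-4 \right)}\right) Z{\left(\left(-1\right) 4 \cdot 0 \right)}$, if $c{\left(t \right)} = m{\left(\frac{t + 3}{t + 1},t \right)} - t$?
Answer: $0$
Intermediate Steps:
$m{\left(y,P \right)} = \frac{1}{4}$
$Z{\left(Y \right)} = 2 Y$
$c{\left(t \right)} = \frac{1}{4} - t$
$\left(-1 + c{\left(-4 \right)}\right) Z{\left(\left(-1\right) 4 \cdot 0 \right)} = \left(-1 + \left(\frac{1}{4} - -4\right)\right) 2 \left(-1\right) 4 \cdot 0 = \left(-1 + \left(\frac{1}{4} + 4\right)\right) 2 \left(\left(-4\right) 0\right) = \left(-1 + \frac{17}{4}\right) 2 \cdot 0 = \frac{13}{4} \cdot 0 = 0$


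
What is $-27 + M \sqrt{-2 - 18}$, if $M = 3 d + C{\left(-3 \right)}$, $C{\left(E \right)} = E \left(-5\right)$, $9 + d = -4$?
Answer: $-27 - 48 i \sqrt{5} \approx -27.0 - 107.33 i$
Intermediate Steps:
$d = -13$ ($d = -9 - 4 = -13$)
$C{\left(E \right)} = - 5 E$
$M = -24$ ($M = 3 \left(-13\right) - -15 = -39 + 15 = -24$)
$-27 + M \sqrt{-2 - 18} = -27 - 24 \sqrt{-2 - 18} = -27 - 24 \sqrt{-20} = -27 - 24 \cdot 2 i \sqrt{5} = -27 - 48 i \sqrt{5}$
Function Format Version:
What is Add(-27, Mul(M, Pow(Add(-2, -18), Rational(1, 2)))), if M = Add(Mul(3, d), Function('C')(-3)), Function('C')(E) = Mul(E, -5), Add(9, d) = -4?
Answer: Add(-27, Mul(-48, I, Pow(5, Rational(1, 2)))) ≈ Add(-27.000, Mul(-107.33, I))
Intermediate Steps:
d = -13 (d = Add(-9, -4) = -13)
Function('C')(E) = Mul(-5, E)
M = -24 (M = Add(Mul(3, -13), Mul(-5, -3)) = Add(-39, 15) = -24)
Add(-27, Mul(M, Pow(Add(-2, -18), Rational(1, 2)))) = Add(-27, Mul(-24, Pow(Add(-2, -18), Rational(1, 2)))) = Add(-27, Mul(-24, Pow(-20, Rational(1, 2)))) = Add(-27, Mul(-24, Mul(2, I, Pow(5, Rational(1, 2))))) = Add(-27, Mul(-48, I, Pow(5, Rational(1, 2))))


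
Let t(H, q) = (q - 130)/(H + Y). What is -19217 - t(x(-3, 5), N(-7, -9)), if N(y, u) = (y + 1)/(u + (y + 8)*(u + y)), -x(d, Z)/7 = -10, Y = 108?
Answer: -42756203/2225 ≈ -19216.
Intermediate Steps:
x(d, Z) = 70 (x(d, Z) = -7*(-10) = 70)
N(y, u) = (1 + y)/(u + (8 + y)*(u + y))
t(H, q) = (-130 + q)/(108 + H) (t(H, q) = (q - 130)/(H + 108) = (-130 + q)/(108 + H))
-19217 - t(x(-3, 5), N(-7, -9)) = -19217 - (-130 + (1 - 7)/((-7)**2 + 8*(-7) + 9*(-9) - 9*(-7)))/(108 + 70) = -19217 - (-130 - 6/(49 - 56 - 81 + 63))/178 = -19217 - (-130 - 6/(-25))/178 = -19217 - (-130 - 1/25*(-6))/178 = -19217 - (-130 + 6/25)/178 = -19217 - (-3244)/(178*25) = -19217 - 1*(-1622/2225) = -19217 + 1622/2225 = -42756203/2225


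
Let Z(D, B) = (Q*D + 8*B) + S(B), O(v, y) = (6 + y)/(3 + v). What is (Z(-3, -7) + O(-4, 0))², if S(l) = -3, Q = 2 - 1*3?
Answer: 3844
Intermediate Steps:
Q = -1 (Q = 2 - 3 = -1)
O(v, y) = (6 + y)/(3 + v)
Z(D, B) = -3 - D + 8*B (Z(D, B) = (-D + 8*B) - 3 = -3 - D + 8*B)
(Z(-3, -7) + O(-4, 0))² = ((-3 - 1*(-3) + 8*(-7)) + (6 + 0)/(3 - 4))² = ((-3 + 3 - 56) + 6/(-1))² = (-56 - 1*6)² = (-56 - 6)² = (-62)² = 3844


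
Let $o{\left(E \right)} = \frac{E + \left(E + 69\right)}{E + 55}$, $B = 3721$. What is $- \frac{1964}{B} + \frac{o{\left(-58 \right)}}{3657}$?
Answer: $- \frac{21372157}{40823091} \approx -0.52353$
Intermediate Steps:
$o{\left(E \right)} = \frac{69 + 2 E}{55 + E}$ ($o{\left(E \right)} = \frac{E + \left(69 + E\right)}{55 + E} = \frac{69 + 2 E}{55 + E}$)
$- \frac{1964}{B} + \frac{o{\left(-58 \right)}}{3657} = - \frac{1964}{3721} + \frac{\frac{1}{55 - 58} \left(69 + 2 \left(-58\right)\right)}{3657} = \left(-1964\right) \frac{1}{3721} + \frac{69 - 116}{-3} \cdot \frac{1}{3657} = - \frac{1964}{3721} + \left(- \frac{1}{3}\right) \left(-47\right) \frac{1}{3657} = - \frac{1964}{3721} + \frac{47}{3} \cdot \frac{1}{3657} = - \frac{1964}{3721} + \frac{47}{10971} = - \frac{21372157}{40823091}$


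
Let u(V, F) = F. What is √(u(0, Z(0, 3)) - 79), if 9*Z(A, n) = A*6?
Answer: I*√79 ≈ 8.8882*I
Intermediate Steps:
Z(A, n) = 2*A/3 (Z(A, n) = (A*6)/9 = (6*A)/9 = 2*A/3)
√(u(0, Z(0, 3)) - 79) = √((⅔)*0 - 79) = √(0 - 79) = √(-79) = I*√79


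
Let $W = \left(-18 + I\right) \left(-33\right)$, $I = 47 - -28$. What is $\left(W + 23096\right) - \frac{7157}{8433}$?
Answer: $\frac{178898938}{8433} \approx 21214.0$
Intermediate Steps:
$I = 75$ ($I = 47 + 28 = 75$)
$W = -1881$ ($W = \left(-18 + 75\right) \left(-33\right) = 57 \left(-33\right) = -1881$)
$\left(W + 23096\right) - \frac{7157}{8433} = \left(-1881 + 23096\right) - \frac{7157}{8433} = 21215 - \frac{7157}{8433} = \frac{178898938}{8433}$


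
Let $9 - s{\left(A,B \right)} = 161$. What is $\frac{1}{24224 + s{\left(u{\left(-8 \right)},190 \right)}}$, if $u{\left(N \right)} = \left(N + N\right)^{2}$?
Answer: $\frac{1}{24072} \approx 4.1542 \cdot 10^{-5}$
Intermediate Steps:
$u{\left(N \right)} = 4 N^{2}$ ($u{\left(N \right)} = \left(2 N\right)^{2} = 4 N^{2}$)
$s{\left(A,B \right)} = -152$ ($s{\left(A,B \right)} = 9 - 161 = -152$)
$\frac{1}{24224 + s{\left(u{\left(-8 \right)},190 \right)}} = \frac{1}{24224 - 152} = \frac{1}{24072}$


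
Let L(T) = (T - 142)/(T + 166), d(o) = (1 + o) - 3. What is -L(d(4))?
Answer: ⅚ ≈ 0.83333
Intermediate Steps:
d(o) = -2 + o
L(T) = (-142 + T)/(166 + T)
-L(d(4)) = -(-142 + (-2 + 4))/(166 + (-2 + 4)) = -(-142 + 2)/(166 + 2) = -(-140)/168 = -1*(-⅚) = ⅚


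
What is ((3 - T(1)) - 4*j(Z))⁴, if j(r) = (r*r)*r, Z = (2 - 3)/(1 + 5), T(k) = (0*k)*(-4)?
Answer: 705911761/8503056 ≈ 83.019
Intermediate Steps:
T(k) = 0 (T(k) = 0*(-4) = 0)
Z = -⅙ (Z = -1/6 = -1*⅙ = -⅙ ≈ -0.16667)
j(r) = r³ (j(r) = r²*r = r³)
((3 - T(1)) - 4*j(Z))⁴ = ((3 - 1*0) - 4*(-⅙)³)⁴ = ((3 + 0) - 4*(-1/216))⁴ = (3 + 1/54)⁴ = (163/54)⁴ = 705911761/8503056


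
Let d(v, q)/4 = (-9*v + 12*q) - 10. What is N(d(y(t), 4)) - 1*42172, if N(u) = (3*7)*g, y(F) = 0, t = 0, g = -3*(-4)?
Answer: -41920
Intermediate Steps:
g = 12
d(v, q) = -40 - 36*v + 48*q (d(v, q) = 4*((-9*v + 12*q) - 10) = 4*(-10 - 9*v + 12*q) = -40 - 36*v + 48*q)
N(u) = 252 (N(u) = (3*7)*12 = 21*12 = 252)
N(d(y(t), 4)) - 1*42172 = 252 - 1*42172 = 252 - 42172 = -41920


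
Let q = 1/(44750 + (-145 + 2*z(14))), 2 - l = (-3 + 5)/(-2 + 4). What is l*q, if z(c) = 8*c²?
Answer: 1/47741 ≈ 2.0946e-5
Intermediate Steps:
l = 1 (l = 2 - (-3 + 5)/(-2 + 4) = 2 - 2/2 = 2 - 1*1 = 2 - 1 = 1)
q = 1/47741 (q = 1/(44750 + (-145 + 2*(8*14²))) = 1/(44750 + (-145 + 2*(8*196))) = 1/(44750 + (-145 + 2*1568)) = 1/(44750 + (-145 + 3136)) = 1/(44750 + 2991) = 1/47741 ≈ 2.0946e-5)
l*q = 1*(1/47741) = 1/47741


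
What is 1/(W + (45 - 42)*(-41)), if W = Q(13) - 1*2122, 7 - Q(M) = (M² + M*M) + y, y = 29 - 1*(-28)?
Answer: -1/2633 ≈ -0.00037979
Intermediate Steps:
y = 57 (y = 29 + 28 = 57)
Q(M) = -50 - 2*M² (Q(M) = 7 - ((M² + M*M) + 57) = 7 - ((M² + M²) + 57) = 7 - (2*M² + 57) = 7 - (57 + 2*M²) = 7 + (-57 - 2*M²) = -50 - 2*M²)
W = -2510 (W = (-50 - 2*13²) - 1*2122 = (-50 - 2*169) - 2122 = (-50 - 338) - 2122 = -388 - 2122 = -2510)
1/(W + (45 - 42)*(-41)) = 1/(-2510 + (45 - 42)*(-41)) = 1/(-2510 + 3*(-41)) = 1/(-2510 - 123) = 1/(-2633) = -1/2633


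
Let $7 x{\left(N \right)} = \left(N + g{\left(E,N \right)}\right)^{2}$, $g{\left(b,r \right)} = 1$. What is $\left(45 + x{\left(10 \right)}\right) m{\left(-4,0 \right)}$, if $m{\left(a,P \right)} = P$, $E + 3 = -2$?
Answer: $0$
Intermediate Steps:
$E = -5$ ($E = -3 - 2 = -5$)
$x{\left(N \right)} = \frac{\left(1 + N\right)^{2}}{7}$ ($x{\left(N \right)} = \frac{\left(N + 1\right)^{2}}{7} = \frac{\left(1 + N\right)^{2}}{7}$)
$\left(45 + x{\left(10 \right)}\right) m{\left(-4,0 \right)} = \left(45 + \frac{\left(1 + 10\right)^{2}}{7}\right) 0 = \left(45 + \frac{11^{2}}{7}\right) 0 = \left(45 + \frac{1}{7} \cdot 121\right) 0 = \left(45 + \frac{121}{7}\right) 0 = \frac{436}{7} \cdot 0 = 0$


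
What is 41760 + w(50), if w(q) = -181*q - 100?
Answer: 32610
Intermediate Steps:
w(q) = -100 - 181*q
41760 + w(50) = 41760 + (-100 - 181*50) = 41760 + (-100 - 9050) = 41760 - 9150 = 32610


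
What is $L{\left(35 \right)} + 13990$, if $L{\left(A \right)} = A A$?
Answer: $15215$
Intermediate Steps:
$L{\left(A \right)} = A^{2}$
$L{\left(35 \right)} + 13990 = 35^{2} + 13990 = 1225 + 13990 = 15215$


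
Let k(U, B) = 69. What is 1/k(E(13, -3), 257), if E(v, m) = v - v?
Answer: 1/69 ≈ 0.014493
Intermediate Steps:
E(v, m) = 0
1/k(E(13, -3), 257) = 1/69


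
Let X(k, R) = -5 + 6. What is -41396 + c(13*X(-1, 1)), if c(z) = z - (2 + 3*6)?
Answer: -41403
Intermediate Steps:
X(k, R) = 1
c(z) = -20 + z (c(z) = z - (2 + 18) = z - 1*20 = z - 20 = -20 + z)
-41396 + c(13*X(-1, 1)) = -41396 + (-20 + 13*1) = -41396 + (-20 + 13) = -41396 - 7 = -41403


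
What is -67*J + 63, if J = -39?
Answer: 2676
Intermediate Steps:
-67*J + 63 = -67*(-39) + 63 = 2613 + 63 = 2676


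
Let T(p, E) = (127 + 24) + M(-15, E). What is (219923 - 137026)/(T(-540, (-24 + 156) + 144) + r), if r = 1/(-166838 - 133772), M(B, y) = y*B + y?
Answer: -24919667170/1116164931 ≈ -22.326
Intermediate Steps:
M(B, y) = y + B*y (M(B, y) = B*y + y = y + B*y)
r = -1/300610 (r = 1/(-300610) = -1/300610 ≈ -3.3266e-6)
T(p, E) = 151 - 14*E (T(p, E) = (127 + 24) + E*(1 - 15) = 151 + E*(-14) = 151 - 14*E)
(219923 - 137026)/(T(-540, (-24 + 156) + 144) + r) = (219923 - 137026)/((151 - 14*((-24 + 156) + 144)) - 1/300610) = 82897/((151 - 14*(132 + 144)) - 1/300610) = 82897/((151 - 14*276) - 1/300610) = 82897/((151 - 3864) - 1/300610) = 82897/(-3713 - 1/300610) = 82897/(-1116164931/300610) = 82897*(-300610/1116164931) = -24919667170/1116164931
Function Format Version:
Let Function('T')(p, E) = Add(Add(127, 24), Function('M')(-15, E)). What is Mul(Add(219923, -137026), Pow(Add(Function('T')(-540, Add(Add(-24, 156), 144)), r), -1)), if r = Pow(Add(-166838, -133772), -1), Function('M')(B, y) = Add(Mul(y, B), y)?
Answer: Rational(-24919667170, 1116164931) ≈ -22.326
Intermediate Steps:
Function('M')(B, y) = Add(y, Mul(B, y)) (Function('M')(B, y) = Add(Mul(B, y), y) = Add(y, Mul(B, y)))
r = Rational(-1, 300610) (r = Pow(-300610, -1) = Rational(-1, 300610) ≈ -3.3266e-6)
Function('T')(p, E) = Add(151, Mul(-14, E)) (Function('T')(p, E) = Add(Add(127, 24), Mul(E, Add(1, -15))) = Add(151, Mul(E, -14)) = Add(151, Mul(-14, E)))
Mul(Add(219923, -137026), Pow(Add(Function('T')(-540, Add(Add(-24, 156), 144)), r), -1)) = Mul(Add(219923, -137026), Pow(Add(Add(151, Mul(-14, Add(Add(-24, 156), 144))), Rational(-1, 300610)), -1)) = Mul(82897, Pow(Add(Add(151, Mul(-14, Add(132, 144))), Rational(-1, 300610)), -1)) = Mul(82897, Pow(Add(Add(151, Mul(-14, 276)), Rational(-1, 300610)), -1)) = Mul(82897, Pow(Add(Add(151, -3864), Rational(-1, 300610)), -1)) = Mul(82897, Pow(Add(-3713, Rational(-1, 300610)), -1)) = Mul(82897, Pow(Rational(-1116164931, 300610), -1)) = Mul(82897, Rational(-300610, 1116164931)) = Rational(-24919667170, 1116164931)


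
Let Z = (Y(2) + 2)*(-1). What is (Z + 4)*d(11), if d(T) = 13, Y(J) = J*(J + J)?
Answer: -78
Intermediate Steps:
Y(J) = 2*J**2 (Y(J) = J*(2*J) = 2*J**2)
Z = -10 (Z = (2*2**2 + 2)*(-1) = (2*4 + 2)*(-1) = (8 + 2)*(-1) = 10*(-1) = -10)
(Z + 4)*d(11) = (-10 + 4)*13 = -6*13 = -78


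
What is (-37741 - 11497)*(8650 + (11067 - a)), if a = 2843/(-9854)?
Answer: -4783327949659/4927 ≈ -9.7084e+8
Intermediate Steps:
a = -2843/9854 (a = 2843*(-1/9854) = -2843/9854 ≈ -0.28851)
(-37741 - 11497)*(8650 + (11067 - a)) = (-37741 - 11497)*(8650 + (11067 - 1*(-2843/9854))) = -49238*(8650 + (11067 + 2843/9854)) = -49238*(8650 + 109057061/9854) = -49238*194294161/9854 = -4783327949659/4927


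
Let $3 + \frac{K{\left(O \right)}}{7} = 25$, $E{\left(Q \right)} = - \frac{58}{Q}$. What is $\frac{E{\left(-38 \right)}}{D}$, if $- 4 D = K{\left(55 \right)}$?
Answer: $- \frac{58}{1463} \approx -0.039645$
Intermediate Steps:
$K{\left(O \right)} = 154$ ($K{\left(O \right)} = -21 + 7 \cdot 25 = -21 + 175 = 154$)
$D = - \frac{77}{2}$ ($D = \left(- \frac{1}{4}\right) 154 = - \frac{77}{2} \approx -38.5$)
$\frac{E{\left(-38 \right)}}{D} = \frac{\left(-58\right) \frac{1}{-38}}{- \frac{77}{2}} = \left(-58\right) \left(- \frac{1}{38}\right) \left(- \frac{2}{77}\right) = \frac{29}{19} \left(- \frac{2}{77}\right) = - \frac{58}{1463}$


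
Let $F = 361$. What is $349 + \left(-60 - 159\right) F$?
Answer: $-78710$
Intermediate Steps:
$349 + \left(-60 - 159\right) F = 349 + \left(-60 - 159\right) 361 = 349 - 79059 = -78710$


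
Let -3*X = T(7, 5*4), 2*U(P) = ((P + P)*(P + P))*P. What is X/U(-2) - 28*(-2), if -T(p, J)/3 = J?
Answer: 219/4 ≈ 54.750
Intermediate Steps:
T(p, J) = -3*J
U(P) = 2*P³ (U(P) = (((P + P)*(P + P))*P)/2 = (((2*P)*(2*P))*P)/2 = ((4*P²)*P)/2 = (4*P³)/2 = 2*P³)
X = 20 (X = -(-1)*5*4 = -(-1)*20 = -⅓*(-60) = 20)
X/U(-2) - 28*(-2) = 20/((2*(-2)³)) - 28*(-2) = 20/((2*(-8))) + 56 = 20/(-16) + 56 = 20*(-1/16) + 56 = -5/4 + 56 = 219/4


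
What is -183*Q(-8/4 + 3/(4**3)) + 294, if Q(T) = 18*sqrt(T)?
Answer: 294 - 8235*I*sqrt(5)/4 ≈ 294.0 - 4603.5*I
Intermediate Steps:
-183*Q(-8/4 + 3/(4**3)) + 294 = -3294*sqrt(-8/4 + 3/(4**3)) + 294 = -3294*sqrt(-8*1/4 + 3/64) + 294 = -3294*sqrt(-2 + 3*(1/64)) + 294 = -3294*sqrt(-2 + 3/64) + 294 = -3294*sqrt(-125/64) + 294 = -3294*5*I*sqrt(5)/8 + 294 = -8235*I*sqrt(5)/4 + 294 = 294 - 8235*I*sqrt(5)/4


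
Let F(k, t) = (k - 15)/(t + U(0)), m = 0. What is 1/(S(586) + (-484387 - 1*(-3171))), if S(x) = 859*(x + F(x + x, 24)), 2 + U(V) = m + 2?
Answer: 24/1525655 ≈ 1.5731e-5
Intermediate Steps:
U(V) = 0 (U(V) = -2 + (0 + 2) = -2 + 2 = 0)
F(k, t) = (-15 + k)/t (F(k, t) = (k - 15)/(t + 0) = (-15 + k)/t)
S(x) = -4295/8 + 11167*x/12 (S(x) = 859*(x + (-15 + (x + x))/24) = 859*(x + (-15 + 2*x)/24) = 859*(x + (-5/8 + x/12)) = 859*(-5/8 + 13*x/12) = -4295/8 + 11167*x/12)
1/(S(586) + (-484387 - 1*(-3171))) = 1/((-4295/8 + (11167/12)*586) + (-484387 - 1*(-3171))) = 1/((-4295/8 + 3271931/6) + (-484387 + 3171)) = 1/(13074839/24 - 481216) = 1/(1525655/24) = 24/1525655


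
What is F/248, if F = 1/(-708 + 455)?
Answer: -1/62744 ≈ -1.5938e-5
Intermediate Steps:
F = -1/253 (F = 1/(-253) = -1/253 ≈ -0.0039526)
F/248 = -1/253/248 = -1/253*1/248 = -1/62744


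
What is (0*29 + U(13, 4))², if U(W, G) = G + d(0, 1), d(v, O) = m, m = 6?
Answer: 100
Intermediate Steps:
d(v, O) = 6
U(W, G) = 6 + G (U(W, G) = G + 6 = 6 + G)
(0*29 + U(13, 4))² = (0*29 + (6 + 4))² = (0 + 10)² = 10² = 100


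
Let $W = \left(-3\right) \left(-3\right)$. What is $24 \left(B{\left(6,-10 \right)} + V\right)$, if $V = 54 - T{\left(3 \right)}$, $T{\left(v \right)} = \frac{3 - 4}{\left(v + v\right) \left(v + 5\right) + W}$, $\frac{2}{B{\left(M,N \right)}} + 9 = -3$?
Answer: $\frac{24556}{19} \approx 1292.4$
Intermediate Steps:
$B{\left(M,N \right)} = - \frac{1}{6}$ ($B{\left(M,N \right)} = \frac{2}{-9 - 3} = \frac{2}{-12} = 2 \left(- \frac{1}{12}\right) = - \frac{1}{6}$)
$W = 9$
$T{\left(v \right)} = - \frac{1}{9 + 2 v \left(5 + v\right)}$ ($T{\left(v \right)} = \frac{3 - 4}{\left(v + v\right) \left(v + 5\right) + 9} = - \frac{1}{2 v \left(5 + v\right) + 9} = - \frac{1}{9 + 2 v \left(5 + v\right)}$)
$V = \frac{3079}{57}$ ($V = 54 - - \frac{1}{9 + 2 \cdot 3^{2} + 10 \cdot 3} = 54 - - \frac{1}{9 + 2 \cdot 9 + 30} = 54 - - \frac{1}{9 + 18 + 30} = 54 - - \frac{1}{57} = 54 + \frac{1}{57} = \frac{3079}{57} \approx 54.018$)
$24 \left(B{\left(6,-10 \right)} + V\right) = 24 \left(- \frac{1}{6} + \frac{3079}{57}\right) = 24 \cdot \frac{6139}{114} = \frac{24556}{19}$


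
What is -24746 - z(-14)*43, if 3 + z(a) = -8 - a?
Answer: -24875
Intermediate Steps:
z(a) = -11 - a (z(a) = -3 + (-8 - a) = -11 - a)
-24746 - z(-14)*43 = -24746 - (-11 - 1*(-14))*43 = -24746 - (-11 + 14)*43 = -24746 - 3*43 = -24746 - 1*129 = -24746 - 129 = -24875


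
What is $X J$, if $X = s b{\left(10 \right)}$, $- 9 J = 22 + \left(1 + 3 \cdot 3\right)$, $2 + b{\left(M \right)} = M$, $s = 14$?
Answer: $- \frac{3584}{9} \approx -398.22$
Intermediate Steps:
$b{\left(M \right)} = -2 + M$
$J = - \frac{32}{9}$ ($J = - \frac{22 + \left(1 + 3 \cdot 3\right)}{9} = - \frac{22 + \left(1 + 9\right)}{9} = - \frac{22 + 10}{9} = \left(- \frac{1}{9}\right) 32 = - \frac{32}{9} \approx -3.5556$)
$X = 112$ ($X = 14 \left(-2 + 10\right) = 14 \cdot 8 = 112$)
$X J = 112 \left(- \frac{32}{9}\right) = - \frac{3584}{9}$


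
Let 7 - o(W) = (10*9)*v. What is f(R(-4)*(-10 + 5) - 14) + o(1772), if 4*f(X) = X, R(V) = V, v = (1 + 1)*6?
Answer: -2143/2 ≈ -1071.5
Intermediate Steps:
v = 12 (v = 2*6 = 12)
f(X) = X/4
o(W) = -1073 (o(W) = 7 - 10*9*12 = 7 - 90*12 = 7 - 1*1080 = 7 - 1080 = -1073)
f(R(-4)*(-10 + 5) - 14) + o(1772) = (-4*(-10 + 5) - 14)/4 - 1073 = (-4*(-5) - 14)/4 - 1073 = (20 - 14)/4 - 1073 = (1/4)*6 - 1073 = 3/2 - 1073 = -2143/2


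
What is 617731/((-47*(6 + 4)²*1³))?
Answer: -617731/4700 ≈ -131.43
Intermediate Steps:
617731/((-47*(6 + 4)²*1³)) = 617731/((-47*10²*1)) = 617731/((-47*100*1)) = 617731/((-4700*1)) = 617731/(-4700) = 617731*(-1/4700) = -617731/4700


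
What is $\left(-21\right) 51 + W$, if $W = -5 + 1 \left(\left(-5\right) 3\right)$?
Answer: $-1091$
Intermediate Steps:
$W = -20$ ($W = -5 + 1 \left(-15\right) = -5 - 15 = -20$)
$\left(-21\right) 51 + W = \left(-21\right) 51 - 20 = -1071 - 20 = -1091$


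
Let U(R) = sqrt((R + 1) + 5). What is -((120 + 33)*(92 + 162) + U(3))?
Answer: -38865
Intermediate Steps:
U(R) = sqrt(6 + R) (U(R) = sqrt((1 + R) + 5) = sqrt(6 + R))
-((120 + 33)*(92 + 162) + U(3)) = -((120 + 33)*(92 + 162) + sqrt(6 + 3)) = -(153*254 + sqrt(9)) = -(38862 + 3) = -1*38865 = -38865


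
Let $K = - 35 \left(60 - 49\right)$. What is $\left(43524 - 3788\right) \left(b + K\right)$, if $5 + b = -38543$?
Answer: $-1547041688$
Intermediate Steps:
$b = -38548$ ($b = -5 - 38543 = -38548$)
$K = -385$ ($K = \left(-35\right) 11 = -385$)
$\left(43524 - 3788\right) \left(b + K\right) = \left(43524 - 3788\right) \left(-38548 - 385\right) = 39736 \left(-38933\right) = -1547041688$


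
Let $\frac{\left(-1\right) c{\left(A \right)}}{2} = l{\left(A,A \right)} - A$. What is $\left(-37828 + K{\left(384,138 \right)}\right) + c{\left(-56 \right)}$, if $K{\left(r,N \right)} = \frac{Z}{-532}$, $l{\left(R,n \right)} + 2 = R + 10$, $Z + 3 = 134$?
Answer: $- \frac{20133139}{532} \approx -37844.0$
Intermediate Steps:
$Z = 131$ ($Z = -3 + 134 = 131$)
$l{\left(R,n \right)} = 8 + R$ ($l{\left(R,n \right)} = -2 + \left(R + 10\right) = -2 + \left(10 + R\right) = 8 + R$)
$K{\left(r,N \right)} = - \frac{131}{532}$ ($K{\left(r,N \right)} = \frac{131}{-532} = 131 \left(- \frac{1}{532}\right) = - \frac{131}{532}$)
$c{\left(A \right)} = -16$ ($c{\left(A \right)} = - 2 \left(\left(8 + A\right) - A\right) = \left(-2\right) 8 = -16$)
$\left(-37828 + K{\left(384,138 \right)}\right) + c{\left(-56 \right)} = \left(-37828 - \frac{131}{532}\right) - 16 = - \frac{20124627}{532} - 16 = - \frac{20133139}{532}$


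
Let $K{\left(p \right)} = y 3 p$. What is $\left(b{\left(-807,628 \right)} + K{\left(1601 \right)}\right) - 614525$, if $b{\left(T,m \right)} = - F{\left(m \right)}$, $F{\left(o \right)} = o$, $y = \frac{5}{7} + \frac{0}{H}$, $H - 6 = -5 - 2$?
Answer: $- \frac{4282056}{7} \approx -6.1172 \cdot 10^{5}$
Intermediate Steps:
$H = -1$ ($H = 6 - 7 = -1$)
$y = \frac{5}{7}$ ($y = \frac{5}{7} + \frac{0}{-1} = 5 \cdot \frac{1}{7} + 0 \left(-1\right) = \frac{5}{7} + 0 = \frac{5}{7} \approx 0.71429$)
$K{\left(p \right)} = \frac{15 p}{7}$ ($K{\left(p \right)} = \frac{5}{7} \cdot 3 p = \frac{15 p}{7}$)
$b{\left(T,m \right)} = - m$
$\left(b{\left(-807,628 \right)} + K{\left(1601 \right)}\right) - 614525 = \left(\left(-1\right) 628 + \frac{15}{7} \cdot 1601\right) - 614525 = \left(-628 + \frac{24015}{7}\right) - 614525 = \frac{19619}{7} - 614525 = - \frac{4282056}{7}$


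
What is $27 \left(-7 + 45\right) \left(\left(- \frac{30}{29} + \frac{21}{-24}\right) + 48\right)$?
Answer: $\frac{5485509}{116} \approx 47289.0$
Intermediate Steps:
$27 \left(-7 + 45\right) \left(\left(- \frac{30}{29} + \frac{21}{-24}\right) + 48\right) = 27 \cdot 38 \left(\left(\left(-30\right) \frac{1}{29} + 21 \left(- \frac{1}{24}\right)\right) + 48\right) = 27 \cdot 38 \left(\left(- \frac{30}{29} - \frac{7}{8}\right) + 48\right) = 27 \cdot 38 \left(- \frac{443}{232} + 48\right) = 27 \cdot 38 \cdot \frac{10693}{232} = 27 \cdot \frac{203167}{116} = \frac{5485509}{116}$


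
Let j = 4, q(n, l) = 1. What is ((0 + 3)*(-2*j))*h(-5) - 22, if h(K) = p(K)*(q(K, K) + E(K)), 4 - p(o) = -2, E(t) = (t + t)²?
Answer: -14566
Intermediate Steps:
E(t) = 4*t² (E(t) = (2*t)² = 4*t²)
p(o) = 6 (p(o) = 4 - 1*(-2) = 4 + 2 = 6)
h(K) = 6 + 24*K² (h(K) = 6*(1 + 4*K²) = 6 + 24*K²)
((0 + 3)*(-2*j))*h(-5) - 22 = ((0 + 3)*(-2*4))*(6 + 24*(-5)²) - 22 = (3*(-8))*(6 + 24*25) - 22 = -24*(6 + 600) - 22 = -24*606 - 22 = -14544 - 22 = -14566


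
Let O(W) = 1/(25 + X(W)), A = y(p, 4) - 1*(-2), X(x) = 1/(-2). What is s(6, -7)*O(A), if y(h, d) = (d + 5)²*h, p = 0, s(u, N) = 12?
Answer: 24/49 ≈ 0.48980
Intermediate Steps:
X(x) = -½ (X(x) = 1*(-½) = -½)
y(h, d) = h*(5 + d)² (y(h, d) = (5 + d)²*h = h*(5 + d)²)
A = 2 (A = 0*(5 + 4)² - 1*(-2) = 0*9² + 2 = 0*81 + 2 = 0 + 2 = 2)
O(W) = 2/49 (O(W) = 1/(25 - ½) = 1/(49/2) = 2/49)
s(6, -7)*O(A) = 12*(2/49) = 24/49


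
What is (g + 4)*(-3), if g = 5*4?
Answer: -72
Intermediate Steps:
g = 20
(g + 4)*(-3) = (20 + 4)*(-3) = 24*(-3) = -72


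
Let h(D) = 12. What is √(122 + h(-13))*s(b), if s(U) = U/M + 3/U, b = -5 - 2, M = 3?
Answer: -58*√134/21 ≈ -31.971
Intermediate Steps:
b = -7
s(U) = 3/U + U/3 (s(U) = U/3 + 3/U = 3/U + U/3)
√(122 + h(-13))*s(b) = √(122 + 12)*(3/(-7) + (⅓)*(-7)) = √134*(3*(-⅐) - 7/3) = √134*(-3/7 - 7/3) = √134*(-58/21) = -58*√134/21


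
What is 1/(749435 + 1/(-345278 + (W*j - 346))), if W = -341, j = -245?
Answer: 262079/196411175364 ≈ 1.3343e-6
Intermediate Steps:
1/(749435 + 1/(-345278 + (W*j - 346))) = 1/(749435 + 1/(-345278 + (-341*(-245) - 346))) = 1/(749435 + 1/(-345278 + (83545 - 346))) = 1/(749435 + 1/(-345278 + 83199)) = 1/(749435 + 1/(-262079)) = 1/(749435 - 1/262079) = 1/(196411175364/262079) = 262079/196411175364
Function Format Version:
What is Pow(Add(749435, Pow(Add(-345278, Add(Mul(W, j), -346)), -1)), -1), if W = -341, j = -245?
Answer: Rational(262079, 196411175364) ≈ 1.3343e-6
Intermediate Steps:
Pow(Add(749435, Pow(Add(-345278, Add(Mul(W, j), -346)), -1)), -1) = Pow(Add(749435, Pow(Add(-345278, Add(Mul(-341, -245), -346)), -1)), -1) = Pow(Add(749435, Pow(Add(-345278, Add(83545, -346)), -1)), -1) = Pow(Add(749435, Pow(Add(-345278, 83199), -1)), -1) = Pow(Add(749435, Pow(-262079, -1)), -1) = Pow(Add(749435, Rational(-1, 262079)), -1) = Pow(Rational(196411175364, 262079), -1) = Rational(262079, 196411175364)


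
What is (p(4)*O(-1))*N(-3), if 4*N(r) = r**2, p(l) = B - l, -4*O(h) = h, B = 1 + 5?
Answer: 9/8 ≈ 1.1250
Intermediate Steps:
B = 6
O(h) = -h/4
p(l) = 6 - l
N(r) = r**2/4
(p(4)*O(-1))*N(-3) = ((6 - 1*4)*(-1/4*(-1)))*((1/4)*(-3)**2) = ((6 - 4)*(1/4))*((1/4)*9) = (2*(1/4))*(9/4) = (1/2)*(9/4) = 9/8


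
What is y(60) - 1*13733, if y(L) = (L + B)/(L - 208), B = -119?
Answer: -2032425/148 ≈ -13733.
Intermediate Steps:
y(L) = (-119 + L)/(-208 + L) (y(L) = (L - 119)/(L - 208) = (-119 + L)/(-208 + L))
y(60) - 1*13733 = (-119 + 60)/(-208 + 60) - 1*13733 = -59/(-148) - 13733 = -1/148*(-59) - 13733 = 59/148 - 13733 = -2032425/148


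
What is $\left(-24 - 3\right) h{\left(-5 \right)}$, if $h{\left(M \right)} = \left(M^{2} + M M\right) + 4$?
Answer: $-1458$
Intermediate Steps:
$h{\left(M \right)} = 4 + 2 M^{2}$ ($h{\left(M \right)} = \left(M^{2} + M^{2}\right) + 4 = 2 M^{2} + 4 = 4 + 2 M^{2}$)
$\left(-24 - 3\right) h{\left(-5 \right)} = \left(-24 - 3\right) \left(4 + 2 \left(-5\right)^{2}\right) = - 27 \left(4 + 2 \cdot 25\right) = - 27 \left(4 + 50\right) = \left(-27\right) 54 = -1458$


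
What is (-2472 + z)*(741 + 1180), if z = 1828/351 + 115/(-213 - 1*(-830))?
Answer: -1026170120743/216567 ≈ -4.7384e+6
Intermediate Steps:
z = 1168241/216567 (z = 1828*(1/351) + 115/(-213 + 830) = 1828/351 + 115/617 = 1168241/216567 ≈ 5.3944)
(-2472 + z)*(741 + 1180) = (-2472 + 1168241/216567)*(741 + 1180) = -534185383/216567*1921 = -1026170120743/216567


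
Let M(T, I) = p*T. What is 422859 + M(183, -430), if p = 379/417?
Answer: 58800520/139 ≈ 4.2303e+5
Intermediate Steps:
p = 379/417 (p = 379*(1/417) = 379/417 ≈ 0.90887)
M(T, I) = 379*T/417
422859 + M(183, -430) = 422859 + (379/417)*183 = 422859 + 23119/139 = 58800520/139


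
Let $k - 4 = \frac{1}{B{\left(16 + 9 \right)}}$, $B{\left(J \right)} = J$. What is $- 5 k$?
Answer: $- \frac{101}{5} \approx -20.2$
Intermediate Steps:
$k = \frac{101}{25}$ ($k = 4 + \frac{1}{16 + 9} = 4 + \frac{1}{25} = \frac{101}{25} \approx 4.04$)
$- 5 k = \left(-5\right) \frac{101}{25} = - \frac{101}{5}$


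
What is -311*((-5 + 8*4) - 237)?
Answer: 65310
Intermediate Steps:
-311*((-5 + 8*4) - 237) = -311*((-5 + 32) - 237) = -311*(27 - 237) = -311*(-210) = 65310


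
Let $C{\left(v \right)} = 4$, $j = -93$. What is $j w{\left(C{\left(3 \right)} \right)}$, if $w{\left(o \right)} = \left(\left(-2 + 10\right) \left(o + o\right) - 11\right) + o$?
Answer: $-5301$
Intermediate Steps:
$w{\left(o \right)} = -11 + 17 o$ ($w{\left(o \right)} = \left(8 \cdot 2 o - 11\right) + o = \left(16 o - 11\right) + o = \left(-11 + 16 o\right) + o = -11 + 17 o$)
$j w{\left(C{\left(3 \right)} \right)} = - 93 \left(-11 + 17 \cdot 4\right) = - 93 \left(-11 + 68\right) = \left(-93\right) 57 = -5301$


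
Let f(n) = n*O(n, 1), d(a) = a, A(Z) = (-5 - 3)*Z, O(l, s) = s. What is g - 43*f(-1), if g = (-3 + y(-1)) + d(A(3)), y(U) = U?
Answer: 15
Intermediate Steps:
A(Z) = -8*Z
g = -28 (g = (-3 - 1) - 8*3 = -4 - 24 = -28)
f(n) = n (f(n) = n*1 = n)
g - 43*f(-1) = -28 - 43*(-1) = -28 + 43 = 15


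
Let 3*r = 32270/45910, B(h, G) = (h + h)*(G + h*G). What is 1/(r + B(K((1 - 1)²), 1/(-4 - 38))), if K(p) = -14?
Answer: -4591/38713 ≈ -0.11859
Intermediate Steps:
B(h, G) = 2*h*(G + G*h) (B(h, G) = (2*h)*(G + G*h) = 2*h*(G + G*h))
r = 3227/13773 (r = (32270/45910)/3 = (32270*(1/45910))/3 = (⅓)*(3227/4591) = 3227/13773 ≈ 0.23430)
1/(r + B(K((1 - 1)²), 1/(-4 - 38))) = 1/(3227/13773 + 2*(-14)*(1 - 14)/(-4 - 38)) = 1/(3227/13773 + 2*(-14)*(-13)/(-42)) = 1/(3227/13773 + 2*(-1/42)*(-14)*(-13)) = 1/(3227/13773 - 26/3) = 1/(-38713/4591) = -4591/38713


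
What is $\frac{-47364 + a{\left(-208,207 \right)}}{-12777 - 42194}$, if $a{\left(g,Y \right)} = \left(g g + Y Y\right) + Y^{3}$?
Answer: $- \frac{8908492}{54971} \approx -162.06$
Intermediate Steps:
$a{\left(g,Y \right)} = Y^{2} + Y^{3} + g^{2}$ ($a{\left(g,Y \right)} = \left(g^{2} + Y^{2}\right) + Y^{3} = \left(Y^{2} + g^{2}\right) + Y^{3} = Y^{2} + Y^{3} + g^{2}$)
$\frac{-47364 + a{\left(-208,207 \right)}}{-12777 - 42194} = \frac{-47364 + \left(207^{2} + 207^{3} + \left(-208\right)^{2}\right)}{-12777 - 42194} = \frac{-47364 + \left(42849 + 8869743 + 43264\right)}{-54971} = \left(-47364 + 8955856\right) \left(- \frac{1}{54971}\right) = 8908492 \left(- \frac{1}{54971}\right) = - \frac{8908492}{54971}$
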